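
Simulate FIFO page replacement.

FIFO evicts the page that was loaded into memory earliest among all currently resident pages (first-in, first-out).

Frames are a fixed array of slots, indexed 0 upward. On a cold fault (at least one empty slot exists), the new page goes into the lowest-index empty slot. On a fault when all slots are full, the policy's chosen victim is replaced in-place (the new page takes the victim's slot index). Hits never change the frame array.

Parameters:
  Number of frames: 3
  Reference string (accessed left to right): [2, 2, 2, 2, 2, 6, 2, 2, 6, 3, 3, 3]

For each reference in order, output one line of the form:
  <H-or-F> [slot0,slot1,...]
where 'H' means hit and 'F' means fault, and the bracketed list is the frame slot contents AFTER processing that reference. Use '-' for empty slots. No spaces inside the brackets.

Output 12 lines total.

F [2,-,-]
H [2,-,-]
H [2,-,-]
H [2,-,-]
H [2,-,-]
F [2,6,-]
H [2,6,-]
H [2,6,-]
H [2,6,-]
F [2,6,3]
H [2,6,3]
H [2,6,3]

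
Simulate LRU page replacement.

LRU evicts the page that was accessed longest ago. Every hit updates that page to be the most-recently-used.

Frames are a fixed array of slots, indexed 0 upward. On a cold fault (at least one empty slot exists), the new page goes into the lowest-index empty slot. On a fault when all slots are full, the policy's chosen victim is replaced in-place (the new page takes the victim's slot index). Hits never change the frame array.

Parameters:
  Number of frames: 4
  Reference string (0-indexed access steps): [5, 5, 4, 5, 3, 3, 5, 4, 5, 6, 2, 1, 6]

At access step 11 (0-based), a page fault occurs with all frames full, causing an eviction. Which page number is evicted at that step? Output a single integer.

Step 0: ref 5 -> FAULT, frames=[5,-,-,-]
Step 1: ref 5 -> HIT, frames=[5,-,-,-]
Step 2: ref 4 -> FAULT, frames=[5,4,-,-]
Step 3: ref 5 -> HIT, frames=[5,4,-,-]
Step 4: ref 3 -> FAULT, frames=[5,4,3,-]
Step 5: ref 3 -> HIT, frames=[5,4,3,-]
Step 6: ref 5 -> HIT, frames=[5,4,3,-]
Step 7: ref 4 -> HIT, frames=[5,4,3,-]
Step 8: ref 5 -> HIT, frames=[5,4,3,-]
Step 9: ref 6 -> FAULT, frames=[5,4,3,6]
Step 10: ref 2 -> FAULT, evict 3, frames=[5,4,2,6]
Step 11: ref 1 -> FAULT, evict 4, frames=[5,1,2,6]
At step 11: evicted page 4

Answer: 4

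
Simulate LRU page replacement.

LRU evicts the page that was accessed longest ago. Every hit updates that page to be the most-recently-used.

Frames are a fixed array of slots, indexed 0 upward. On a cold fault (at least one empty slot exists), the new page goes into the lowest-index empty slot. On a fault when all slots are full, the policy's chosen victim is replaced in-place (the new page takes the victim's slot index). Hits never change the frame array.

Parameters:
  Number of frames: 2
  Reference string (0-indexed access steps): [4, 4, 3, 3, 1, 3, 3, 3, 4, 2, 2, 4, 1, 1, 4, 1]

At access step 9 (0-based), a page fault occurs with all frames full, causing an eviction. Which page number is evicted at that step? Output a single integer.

Answer: 3

Derivation:
Step 0: ref 4 -> FAULT, frames=[4,-]
Step 1: ref 4 -> HIT, frames=[4,-]
Step 2: ref 3 -> FAULT, frames=[4,3]
Step 3: ref 3 -> HIT, frames=[4,3]
Step 4: ref 1 -> FAULT, evict 4, frames=[1,3]
Step 5: ref 3 -> HIT, frames=[1,3]
Step 6: ref 3 -> HIT, frames=[1,3]
Step 7: ref 3 -> HIT, frames=[1,3]
Step 8: ref 4 -> FAULT, evict 1, frames=[4,3]
Step 9: ref 2 -> FAULT, evict 3, frames=[4,2]
At step 9: evicted page 3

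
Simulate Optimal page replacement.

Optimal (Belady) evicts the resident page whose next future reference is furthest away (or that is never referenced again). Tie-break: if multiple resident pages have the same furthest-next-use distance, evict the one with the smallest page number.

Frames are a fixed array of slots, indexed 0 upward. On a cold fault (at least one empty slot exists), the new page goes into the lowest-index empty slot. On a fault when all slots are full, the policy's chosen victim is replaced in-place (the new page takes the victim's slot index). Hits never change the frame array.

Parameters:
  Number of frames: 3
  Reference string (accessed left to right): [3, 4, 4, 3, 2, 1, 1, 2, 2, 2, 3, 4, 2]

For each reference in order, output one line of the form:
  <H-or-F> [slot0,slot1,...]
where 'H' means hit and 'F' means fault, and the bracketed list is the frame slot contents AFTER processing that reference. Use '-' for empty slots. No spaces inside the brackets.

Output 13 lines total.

F [3,-,-]
F [3,4,-]
H [3,4,-]
H [3,4,-]
F [3,4,2]
F [3,1,2]
H [3,1,2]
H [3,1,2]
H [3,1,2]
H [3,1,2]
H [3,1,2]
F [3,4,2]
H [3,4,2]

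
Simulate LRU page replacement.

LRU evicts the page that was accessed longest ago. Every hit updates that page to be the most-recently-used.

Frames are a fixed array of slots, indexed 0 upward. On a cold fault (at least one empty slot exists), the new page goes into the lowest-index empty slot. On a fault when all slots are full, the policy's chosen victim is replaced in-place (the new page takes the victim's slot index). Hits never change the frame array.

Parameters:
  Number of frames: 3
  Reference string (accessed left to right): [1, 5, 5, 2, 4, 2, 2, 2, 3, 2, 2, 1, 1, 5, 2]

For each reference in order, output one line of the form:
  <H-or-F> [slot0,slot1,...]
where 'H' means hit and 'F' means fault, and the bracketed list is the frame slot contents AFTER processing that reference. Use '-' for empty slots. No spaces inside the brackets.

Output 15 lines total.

F [1,-,-]
F [1,5,-]
H [1,5,-]
F [1,5,2]
F [4,5,2]
H [4,5,2]
H [4,5,2]
H [4,5,2]
F [4,3,2]
H [4,3,2]
H [4,3,2]
F [1,3,2]
H [1,3,2]
F [1,5,2]
H [1,5,2]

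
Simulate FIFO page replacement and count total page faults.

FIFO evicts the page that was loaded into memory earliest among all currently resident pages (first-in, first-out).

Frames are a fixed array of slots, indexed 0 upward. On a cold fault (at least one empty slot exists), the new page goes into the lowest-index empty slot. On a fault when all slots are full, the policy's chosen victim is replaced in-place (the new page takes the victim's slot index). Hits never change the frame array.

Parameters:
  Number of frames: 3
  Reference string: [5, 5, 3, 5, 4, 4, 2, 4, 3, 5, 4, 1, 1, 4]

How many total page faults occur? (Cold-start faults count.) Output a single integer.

Answer: 7

Derivation:
Step 0: ref 5 → FAULT, frames=[5,-,-]
Step 1: ref 5 → HIT, frames=[5,-,-]
Step 2: ref 3 → FAULT, frames=[5,3,-]
Step 3: ref 5 → HIT, frames=[5,3,-]
Step 4: ref 4 → FAULT, frames=[5,3,4]
Step 5: ref 4 → HIT, frames=[5,3,4]
Step 6: ref 2 → FAULT (evict 5), frames=[2,3,4]
Step 7: ref 4 → HIT, frames=[2,3,4]
Step 8: ref 3 → HIT, frames=[2,3,4]
Step 9: ref 5 → FAULT (evict 3), frames=[2,5,4]
Step 10: ref 4 → HIT, frames=[2,5,4]
Step 11: ref 1 → FAULT (evict 4), frames=[2,5,1]
Step 12: ref 1 → HIT, frames=[2,5,1]
Step 13: ref 4 → FAULT (evict 2), frames=[4,5,1]
Total faults: 7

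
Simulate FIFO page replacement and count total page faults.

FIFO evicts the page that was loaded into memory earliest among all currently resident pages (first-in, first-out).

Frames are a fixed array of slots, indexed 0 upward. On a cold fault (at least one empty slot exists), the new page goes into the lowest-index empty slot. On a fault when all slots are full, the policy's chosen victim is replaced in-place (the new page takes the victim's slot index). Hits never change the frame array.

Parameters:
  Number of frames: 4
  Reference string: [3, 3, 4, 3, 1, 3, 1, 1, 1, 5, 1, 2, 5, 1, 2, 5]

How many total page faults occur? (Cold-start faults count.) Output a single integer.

Step 0: ref 3 → FAULT, frames=[3,-,-,-]
Step 1: ref 3 → HIT, frames=[3,-,-,-]
Step 2: ref 4 → FAULT, frames=[3,4,-,-]
Step 3: ref 3 → HIT, frames=[3,4,-,-]
Step 4: ref 1 → FAULT, frames=[3,4,1,-]
Step 5: ref 3 → HIT, frames=[3,4,1,-]
Step 6: ref 1 → HIT, frames=[3,4,1,-]
Step 7: ref 1 → HIT, frames=[3,4,1,-]
Step 8: ref 1 → HIT, frames=[3,4,1,-]
Step 9: ref 5 → FAULT, frames=[3,4,1,5]
Step 10: ref 1 → HIT, frames=[3,4,1,5]
Step 11: ref 2 → FAULT (evict 3), frames=[2,4,1,5]
Step 12: ref 5 → HIT, frames=[2,4,1,5]
Step 13: ref 1 → HIT, frames=[2,4,1,5]
Step 14: ref 2 → HIT, frames=[2,4,1,5]
Step 15: ref 5 → HIT, frames=[2,4,1,5]
Total faults: 5

Answer: 5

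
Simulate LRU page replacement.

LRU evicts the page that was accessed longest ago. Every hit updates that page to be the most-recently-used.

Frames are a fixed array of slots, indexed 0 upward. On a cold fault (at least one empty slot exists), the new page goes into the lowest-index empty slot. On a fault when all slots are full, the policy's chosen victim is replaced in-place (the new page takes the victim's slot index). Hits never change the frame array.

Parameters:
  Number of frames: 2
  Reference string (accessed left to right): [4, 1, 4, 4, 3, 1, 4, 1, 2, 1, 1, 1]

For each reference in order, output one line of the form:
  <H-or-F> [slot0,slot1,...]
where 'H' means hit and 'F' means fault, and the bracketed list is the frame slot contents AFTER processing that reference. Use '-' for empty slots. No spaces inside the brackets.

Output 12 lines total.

F [4,-]
F [4,1]
H [4,1]
H [4,1]
F [4,3]
F [1,3]
F [1,4]
H [1,4]
F [1,2]
H [1,2]
H [1,2]
H [1,2]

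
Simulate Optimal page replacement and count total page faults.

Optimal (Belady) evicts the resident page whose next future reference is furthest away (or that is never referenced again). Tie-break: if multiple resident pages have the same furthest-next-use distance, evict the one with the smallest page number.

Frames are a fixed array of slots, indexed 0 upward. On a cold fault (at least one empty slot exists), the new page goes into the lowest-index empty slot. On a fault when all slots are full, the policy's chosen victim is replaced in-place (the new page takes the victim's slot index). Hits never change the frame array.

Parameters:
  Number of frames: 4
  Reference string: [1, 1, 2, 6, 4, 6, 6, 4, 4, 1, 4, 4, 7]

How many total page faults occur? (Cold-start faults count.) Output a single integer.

Answer: 5

Derivation:
Step 0: ref 1 → FAULT, frames=[1,-,-,-]
Step 1: ref 1 → HIT, frames=[1,-,-,-]
Step 2: ref 2 → FAULT, frames=[1,2,-,-]
Step 3: ref 6 → FAULT, frames=[1,2,6,-]
Step 4: ref 4 → FAULT, frames=[1,2,6,4]
Step 5: ref 6 → HIT, frames=[1,2,6,4]
Step 6: ref 6 → HIT, frames=[1,2,6,4]
Step 7: ref 4 → HIT, frames=[1,2,6,4]
Step 8: ref 4 → HIT, frames=[1,2,6,4]
Step 9: ref 1 → HIT, frames=[1,2,6,4]
Step 10: ref 4 → HIT, frames=[1,2,6,4]
Step 11: ref 4 → HIT, frames=[1,2,6,4]
Step 12: ref 7 → FAULT (evict 1), frames=[7,2,6,4]
Total faults: 5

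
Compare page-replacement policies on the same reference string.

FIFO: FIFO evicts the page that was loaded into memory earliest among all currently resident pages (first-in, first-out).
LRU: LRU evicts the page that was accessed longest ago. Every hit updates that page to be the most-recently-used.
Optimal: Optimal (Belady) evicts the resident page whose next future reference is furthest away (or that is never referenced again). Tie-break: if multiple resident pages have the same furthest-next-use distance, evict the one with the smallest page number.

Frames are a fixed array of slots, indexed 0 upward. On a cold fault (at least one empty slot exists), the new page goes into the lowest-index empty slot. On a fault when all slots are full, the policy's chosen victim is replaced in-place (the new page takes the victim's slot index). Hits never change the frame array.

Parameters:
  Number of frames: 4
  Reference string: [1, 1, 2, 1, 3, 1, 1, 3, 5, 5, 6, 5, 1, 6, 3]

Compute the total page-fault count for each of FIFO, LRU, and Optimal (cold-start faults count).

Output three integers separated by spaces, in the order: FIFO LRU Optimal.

--- FIFO ---
  step 0: ref 1 -> FAULT, frames=[1,-,-,-] (faults so far: 1)
  step 1: ref 1 -> HIT, frames=[1,-,-,-] (faults so far: 1)
  step 2: ref 2 -> FAULT, frames=[1,2,-,-] (faults so far: 2)
  step 3: ref 1 -> HIT, frames=[1,2,-,-] (faults so far: 2)
  step 4: ref 3 -> FAULT, frames=[1,2,3,-] (faults so far: 3)
  step 5: ref 1 -> HIT, frames=[1,2,3,-] (faults so far: 3)
  step 6: ref 1 -> HIT, frames=[1,2,3,-] (faults so far: 3)
  step 7: ref 3 -> HIT, frames=[1,2,3,-] (faults so far: 3)
  step 8: ref 5 -> FAULT, frames=[1,2,3,5] (faults so far: 4)
  step 9: ref 5 -> HIT, frames=[1,2,3,5] (faults so far: 4)
  step 10: ref 6 -> FAULT, evict 1, frames=[6,2,3,5] (faults so far: 5)
  step 11: ref 5 -> HIT, frames=[6,2,3,5] (faults so far: 5)
  step 12: ref 1 -> FAULT, evict 2, frames=[6,1,3,5] (faults so far: 6)
  step 13: ref 6 -> HIT, frames=[6,1,3,5] (faults so far: 6)
  step 14: ref 3 -> HIT, frames=[6,1,3,5] (faults so far: 6)
  FIFO total faults: 6
--- LRU ---
  step 0: ref 1 -> FAULT, frames=[1,-,-,-] (faults so far: 1)
  step 1: ref 1 -> HIT, frames=[1,-,-,-] (faults so far: 1)
  step 2: ref 2 -> FAULT, frames=[1,2,-,-] (faults so far: 2)
  step 3: ref 1 -> HIT, frames=[1,2,-,-] (faults so far: 2)
  step 4: ref 3 -> FAULT, frames=[1,2,3,-] (faults so far: 3)
  step 5: ref 1 -> HIT, frames=[1,2,3,-] (faults so far: 3)
  step 6: ref 1 -> HIT, frames=[1,2,3,-] (faults so far: 3)
  step 7: ref 3 -> HIT, frames=[1,2,3,-] (faults so far: 3)
  step 8: ref 5 -> FAULT, frames=[1,2,3,5] (faults so far: 4)
  step 9: ref 5 -> HIT, frames=[1,2,3,5] (faults so far: 4)
  step 10: ref 6 -> FAULT, evict 2, frames=[1,6,3,5] (faults so far: 5)
  step 11: ref 5 -> HIT, frames=[1,6,3,5] (faults so far: 5)
  step 12: ref 1 -> HIT, frames=[1,6,3,5] (faults so far: 5)
  step 13: ref 6 -> HIT, frames=[1,6,3,5] (faults so far: 5)
  step 14: ref 3 -> HIT, frames=[1,6,3,5] (faults so far: 5)
  LRU total faults: 5
--- Optimal ---
  step 0: ref 1 -> FAULT, frames=[1,-,-,-] (faults so far: 1)
  step 1: ref 1 -> HIT, frames=[1,-,-,-] (faults so far: 1)
  step 2: ref 2 -> FAULT, frames=[1,2,-,-] (faults so far: 2)
  step 3: ref 1 -> HIT, frames=[1,2,-,-] (faults so far: 2)
  step 4: ref 3 -> FAULT, frames=[1,2,3,-] (faults so far: 3)
  step 5: ref 1 -> HIT, frames=[1,2,3,-] (faults so far: 3)
  step 6: ref 1 -> HIT, frames=[1,2,3,-] (faults so far: 3)
  step 7: ref 3 -> HIT, frames=[1,2,3,-] (faults so far: 3)
  step 8: ref 5 -> FAULT, frames=[1,2,3,5] (faults so far: 4)
  step 9: ref 5 -> HIT, frames=[1,2,3,5] (faults so far: 4)
  step 10: ref 6 -> FAULT, evict 2, frames=[1,6,3,5] (faults so far: 5)
  step 11: ref 5 -> HIT, frames=[1,6,3,5] (faults so far: 5)
  step 12: ref 1 -> HIT, frames=[1,6,3,5] (faults so far: 5)
  step 13: ref 6 -> HIT, frames=[1,6,3,5] (faults so far: 5)
  step 14: ref 3 -> HIT, frames=[1,6,3,5] (faults so far: 5)
  Optimal total faults: 5

Answer: 6 5 5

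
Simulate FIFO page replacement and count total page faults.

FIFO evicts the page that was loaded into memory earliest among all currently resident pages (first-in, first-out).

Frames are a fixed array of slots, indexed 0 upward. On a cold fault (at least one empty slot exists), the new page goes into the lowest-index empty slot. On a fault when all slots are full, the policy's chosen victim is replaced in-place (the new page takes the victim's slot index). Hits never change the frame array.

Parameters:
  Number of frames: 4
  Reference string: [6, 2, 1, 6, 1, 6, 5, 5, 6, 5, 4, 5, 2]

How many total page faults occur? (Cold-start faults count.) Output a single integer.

Step 0: ref 6 → FAULT, frames=[6,-,-,-]
Step 1: ref 2 → FAULT, frames=[6,2,-,-]
Step 2: ref 1 → FAULT, frames=[6,2,1,-]
Step 3: ref 6 → HIT, frames=[6,2,1,-]
Step 4: ref 1 → HIT, frames=[6,2,1,-]
Step 5: ref 6 → HIT, frames=[6,2,1,-]
Step 6: ref 5 → FAULT, frames=[6,2,1,5]
Step 7: ref 5 → HIT, frames=[6,2,1,5]
Step 8: ref 6 → HIT, frames=[6,2,1,5]
Step 9: ref 5 → HIT, frames=[6,2,1,5]
Step 10: ref 4 → FAULT (evict 6), frames=[4,2,1,5]
Step 11: ref 5 → HIT, frames=[4,2,1,5]
Step 12: ref 2 → HIT, frames=[4,2,1,5]
Total faults: 5

Answer: 5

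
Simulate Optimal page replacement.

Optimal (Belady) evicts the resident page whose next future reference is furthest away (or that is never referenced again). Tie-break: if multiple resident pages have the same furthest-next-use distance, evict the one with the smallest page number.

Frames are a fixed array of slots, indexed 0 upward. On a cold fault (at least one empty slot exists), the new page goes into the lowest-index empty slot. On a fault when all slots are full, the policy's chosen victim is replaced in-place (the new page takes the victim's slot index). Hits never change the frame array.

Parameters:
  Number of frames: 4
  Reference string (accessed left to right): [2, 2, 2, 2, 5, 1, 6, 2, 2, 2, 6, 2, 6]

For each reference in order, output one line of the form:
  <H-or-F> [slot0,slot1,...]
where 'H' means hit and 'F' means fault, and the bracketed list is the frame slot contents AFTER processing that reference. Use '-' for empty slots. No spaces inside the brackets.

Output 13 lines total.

F [2,-,-,-]
H [2,-,-,-]
H [2,-,-,-]
H [2,-,-,-]
F [2,5,-,-]
F [2,5,1,-]
F [2,5,1,6]
H [2,5,1,6]
H [2,5,1,6]
H [2,5,1,6]
H [2,5,1,6]
H [2,5,1,6]
H [2,5,1,6]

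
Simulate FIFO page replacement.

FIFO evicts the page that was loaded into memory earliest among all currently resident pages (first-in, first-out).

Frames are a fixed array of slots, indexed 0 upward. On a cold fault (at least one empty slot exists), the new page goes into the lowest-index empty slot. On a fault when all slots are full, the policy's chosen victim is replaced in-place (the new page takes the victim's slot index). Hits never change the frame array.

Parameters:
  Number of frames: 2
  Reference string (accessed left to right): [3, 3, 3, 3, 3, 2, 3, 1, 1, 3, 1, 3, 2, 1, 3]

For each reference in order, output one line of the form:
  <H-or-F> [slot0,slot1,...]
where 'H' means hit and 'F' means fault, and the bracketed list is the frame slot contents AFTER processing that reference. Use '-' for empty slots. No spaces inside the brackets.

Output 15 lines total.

F [3,-]
H [3,-]
H [3,-]
H [3,-]
H [3,-]
F [3,2]
H [3,2]
F [1,2]
H [1,2]
F [1,3]
H [1,3]
H [1,3]
F [2,3]
F [2,1]
F [3,1]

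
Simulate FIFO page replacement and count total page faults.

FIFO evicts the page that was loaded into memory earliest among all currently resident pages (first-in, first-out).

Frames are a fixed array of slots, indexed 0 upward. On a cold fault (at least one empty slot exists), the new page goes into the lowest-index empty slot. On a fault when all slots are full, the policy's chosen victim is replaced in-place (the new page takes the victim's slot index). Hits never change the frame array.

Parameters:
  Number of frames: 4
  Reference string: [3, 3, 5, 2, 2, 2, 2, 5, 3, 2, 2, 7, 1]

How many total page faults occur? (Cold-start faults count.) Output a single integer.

Step 0: ref 3 → FAULT, frames=[3,-,-,-]
Step 1: ref 3 → HIT, frames=[3,-,-,-]
Step 2: ref 5 → FAULT, frames=[3,5,-,-]
Step 3: ref 2 → FAULT, frames=[3,5,2,-]
Step 4: ref 2 → HIT, frames=[3,5,2,-]
Step 5: ref 2 → HIT, frames=[3,5,2,-]
Step 6: ref 2 → HIT, frames=[3,5,2,-]
Step 7: ref 5 → HIT, frames=[3,5,2,-]
Step 8: ref 3 → HIT, frames=[3,5,2,-]
Step 9: ref 2 → HIT, frames=[3,5,2,-]
Step 10: ref 2 → HIT, frames=[3,5,2,-]
Step 11: ref 7 → FAULT, frames=[3,5,2,7]
Step 12: ref 1 → FAULT (evict 3), frames=[1,5,2,7]
Total faults: 5

Answer: 5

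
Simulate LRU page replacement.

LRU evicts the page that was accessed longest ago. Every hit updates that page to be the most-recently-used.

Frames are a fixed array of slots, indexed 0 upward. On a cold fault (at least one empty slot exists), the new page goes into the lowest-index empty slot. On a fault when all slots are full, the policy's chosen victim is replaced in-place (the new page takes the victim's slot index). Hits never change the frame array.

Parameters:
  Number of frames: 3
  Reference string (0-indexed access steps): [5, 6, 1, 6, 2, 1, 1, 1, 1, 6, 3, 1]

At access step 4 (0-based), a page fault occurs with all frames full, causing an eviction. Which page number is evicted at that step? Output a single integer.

Step 0: ref 5 -> FAULT, frames=[5,-,-]
Step 1: ref 6 -> FAULT, frames=[5,6,-]
Step 2: ref 1 -> FAULT, frames=[5,6,1]
Step 3: ref 6 -> HIT, frames=[5,6,1]
Step 4: ref 2 -> FAULT, evict 5, frames=[2,6,1]
At step 4: evicted page 5

Answer: 5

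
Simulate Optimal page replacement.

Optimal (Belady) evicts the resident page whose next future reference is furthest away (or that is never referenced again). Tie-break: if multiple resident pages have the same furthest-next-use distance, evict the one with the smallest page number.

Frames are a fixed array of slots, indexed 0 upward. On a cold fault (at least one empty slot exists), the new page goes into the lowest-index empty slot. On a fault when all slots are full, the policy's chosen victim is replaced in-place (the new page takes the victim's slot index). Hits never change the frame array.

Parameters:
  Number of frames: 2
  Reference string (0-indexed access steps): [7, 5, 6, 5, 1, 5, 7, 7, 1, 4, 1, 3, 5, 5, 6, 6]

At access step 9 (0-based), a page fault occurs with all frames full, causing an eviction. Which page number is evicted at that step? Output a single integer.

Step 0: ref 7 -> FAULT, frames=[7,-]
Step 1: ref 5 -> FAULT, frames=[7,5]
Step 2: ref 6 -> FAULT, evict 7, frames=[6,5]
Step 3: ref 5 -> HIT, frames=[6,5]
Step 4: ref 1 -> FAULT, evict 6, frames=[1,5]
Step 5: ref 5 -> HIT, frames=[1,5]
Step 6: ref 7 -> FAULT, evict 5, frames=[1,7]
Step 7: ref 7 -> HIT, frames=[1,7]
Step 8: ref 1 -> HIT, frames=[1,7]
Step 9: ref 4 -> FAULT, evict 7, frames=[1,4]
At step 9: evicted page 7

Answer: 7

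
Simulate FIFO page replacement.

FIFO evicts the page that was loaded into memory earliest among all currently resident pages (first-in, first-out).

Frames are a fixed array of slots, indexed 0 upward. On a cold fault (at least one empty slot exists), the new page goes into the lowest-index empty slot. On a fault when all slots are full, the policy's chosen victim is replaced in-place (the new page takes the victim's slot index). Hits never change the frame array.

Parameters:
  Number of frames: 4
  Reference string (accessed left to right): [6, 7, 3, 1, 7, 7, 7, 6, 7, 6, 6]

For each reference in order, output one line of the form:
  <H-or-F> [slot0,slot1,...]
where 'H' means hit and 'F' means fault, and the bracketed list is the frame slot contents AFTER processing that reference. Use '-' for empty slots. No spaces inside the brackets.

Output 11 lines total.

F [6,-,-,-]
F [6,7,-,-]
F [6,7,3,-]
F [6,7,3,1]
H [6,7,3,1]
H [6,7,3,1]
H [6,7,3,1]
H [6,7,3,1]
H [6,7,3,1]
H [6,7,3,1]
H [6,7,3,1]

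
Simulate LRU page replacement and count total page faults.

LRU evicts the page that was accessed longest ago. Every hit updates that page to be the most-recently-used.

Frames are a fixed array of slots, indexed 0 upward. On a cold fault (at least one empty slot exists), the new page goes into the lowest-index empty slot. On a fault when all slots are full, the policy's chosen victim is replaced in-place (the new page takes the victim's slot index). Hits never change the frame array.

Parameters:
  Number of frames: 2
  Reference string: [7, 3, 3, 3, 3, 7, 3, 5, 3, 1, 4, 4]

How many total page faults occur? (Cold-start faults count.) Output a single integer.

Step 0: ref 7 → FAULT, frames=[7,-]
Step 1: ref 3 → FAULT, frames=[7,3]
Step 2: ref 3 → HIT, frames=[7,3]
Step 3: ref 3 → HIT, frames=[7,3]
Step 4: ref 3 → HIT, frames=[7,3]
Step 5: ref 7 → HIT, frames=[7,3]
Step 6: ref 3 → HIT, frames=[7,3]
Step 7: ref 5 → FAULT (evict 7), frames=[5,3]
Step 8: ref 3 → HIT, frames=[5,3]
Step 9: ref 1 → FAULT (evict 5), frames=[1,3]
Step 10: ref 4 → FAULT (evict 3), frames=[1,4]
Step 11: ref 4 → HIT, frames=[1,4]
Total faults: 5

Answer: 5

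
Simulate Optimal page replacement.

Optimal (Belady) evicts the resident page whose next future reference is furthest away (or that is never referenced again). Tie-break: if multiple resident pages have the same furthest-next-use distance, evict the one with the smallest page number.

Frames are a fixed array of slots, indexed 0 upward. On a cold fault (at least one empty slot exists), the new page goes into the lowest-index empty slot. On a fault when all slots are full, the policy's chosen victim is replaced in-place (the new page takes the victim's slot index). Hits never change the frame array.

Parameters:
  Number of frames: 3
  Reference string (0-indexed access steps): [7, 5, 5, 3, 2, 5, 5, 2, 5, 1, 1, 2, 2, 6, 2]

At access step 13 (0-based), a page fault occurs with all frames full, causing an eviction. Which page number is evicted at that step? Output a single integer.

Answer: 1

Derivation:
Step 0: ref 7 -> FAULT, frames=[7,-,-]
Step 1: ref 5 -> FAULT, frames=[7,5,-]
Step 2: ref 5 -> HIT, frames=[7,5,-]
Step 3: ref 3 -> FAULT, frames=[7,5,3]
Step 4: ref 2 -> FAULT, evict 3, frames=[7,5,2]
Step 5: ref 5 -> HIT, frames=[7,5,2]
Step 6: ref 5 -> HIT, frames=[7,5,2]
Step 7: ref 2 -> HIT, frames=[7,5,2]
Step 8: ref 5 -> HIT, frames=[7,5,2]
Step 9: ref 1 -> FAULT, evict 5, frames=[7,1,2]
Step 10: ref 1 -> HIT, frames=[7,1,2]
Step 11: ref 2 -> HIT, frames=[7,1,2]
Step 12: ref 2 -> HIT, frames=[7,1,2]
Step 13: ref 6 -> FAULT, evict 1, frames=[7,6,2]
At step 13: evicted page 1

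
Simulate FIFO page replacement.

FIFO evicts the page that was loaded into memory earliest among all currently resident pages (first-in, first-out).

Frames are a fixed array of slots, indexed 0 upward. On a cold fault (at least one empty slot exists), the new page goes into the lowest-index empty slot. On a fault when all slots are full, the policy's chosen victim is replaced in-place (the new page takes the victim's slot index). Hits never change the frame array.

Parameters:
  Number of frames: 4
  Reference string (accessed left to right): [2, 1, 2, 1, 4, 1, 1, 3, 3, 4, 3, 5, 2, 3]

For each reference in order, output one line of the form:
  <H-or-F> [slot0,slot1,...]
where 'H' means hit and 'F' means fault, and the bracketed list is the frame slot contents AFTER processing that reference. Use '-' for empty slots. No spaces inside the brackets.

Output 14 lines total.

F [2,-,-,-]
F [2,1,-,-]
H [2,1,-,-]
H [2,1,-,-]
F [2,1,4,-]
H [2,1,4,-]
H [2,1,4,-]
F [2,1,4,3]
H [2,1,4,3]
H [2,1,4,3]
H [2,1,4,3]
F [5,1,4,3]
F [5,2,4,3]
H [5,2,4,3]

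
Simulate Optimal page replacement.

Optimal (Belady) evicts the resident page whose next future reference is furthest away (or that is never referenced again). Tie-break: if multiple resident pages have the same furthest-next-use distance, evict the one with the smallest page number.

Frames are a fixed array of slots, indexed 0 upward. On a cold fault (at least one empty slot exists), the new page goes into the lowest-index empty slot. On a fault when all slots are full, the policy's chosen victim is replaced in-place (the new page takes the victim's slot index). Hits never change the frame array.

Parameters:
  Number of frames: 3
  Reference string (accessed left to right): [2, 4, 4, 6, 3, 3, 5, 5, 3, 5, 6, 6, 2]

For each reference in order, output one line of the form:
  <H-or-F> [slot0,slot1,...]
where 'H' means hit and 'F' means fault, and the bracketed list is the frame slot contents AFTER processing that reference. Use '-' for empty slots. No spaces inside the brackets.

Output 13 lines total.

F [2,-,-]
F [2,4,-]
H [2,4,-]
F [2,4,6]
F [2,3,6]
H [2,3,6]
F [5,3,6]
H [5,3,6]
H [5,3,6]
H [5,3,6]
H [5,3,6]
H [5,3,6]
F [5,2,6]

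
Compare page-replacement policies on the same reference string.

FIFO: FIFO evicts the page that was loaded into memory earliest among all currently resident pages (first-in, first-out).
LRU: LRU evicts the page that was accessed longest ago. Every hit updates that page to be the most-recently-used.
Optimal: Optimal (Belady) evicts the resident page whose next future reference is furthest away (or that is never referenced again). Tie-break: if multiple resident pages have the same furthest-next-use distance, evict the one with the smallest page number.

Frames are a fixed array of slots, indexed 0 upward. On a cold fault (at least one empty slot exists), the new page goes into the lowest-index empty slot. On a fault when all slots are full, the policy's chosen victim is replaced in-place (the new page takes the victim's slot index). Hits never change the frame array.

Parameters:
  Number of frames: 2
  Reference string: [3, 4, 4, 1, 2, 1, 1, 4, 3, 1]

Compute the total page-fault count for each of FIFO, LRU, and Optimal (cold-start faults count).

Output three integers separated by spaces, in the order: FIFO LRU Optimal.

--- FIFO ---
  step 0: ref 3 -> FAULT, frames=[3,-] (faults so far: 1)
  step 1: ref 4 -> FAULT, frames=[3,4] (faults so far: 2)
  step 2: ref 4 -> HIT, frames=[3,4] (faults so far: 2)
  step 3: ref 1 -> FAULT, evict 3, frames=[1,4] (faults so far: 3)
  step 4: ref 2 -> FAULT, evict 4, frames=[1,2] (faults so far: 4)
  step 5: ref 1 -> HIT, frames=[1,2] (faults so far: 4)
  step 6: ref 1 -> HIT, frames=[1,2] (faults so far: 4)
  step 7: ref 4 -> FAULT, evict 1, frames=[4,2] (faults so far: 5)
  step 8: ref 3 -> FAULT, evict 2, frames=[4,3] (faults so far: 6)
  step 9: ref 1 -> FAULT, evict 4, frames=[1,3] (faults so far: 7)
  FIFO total faults: 7
--- LRU ---
  step 0: ref 3 -> FAULT, frames=[3,-] (faults so far: 1)
  step 1: ref 4 -> FAULT, frames=[3,4] (faults so far: 2)
  step 2: ref 4 -> HIT, frames=[3,4] (faults so far: 2)
  step 3: ref 1 -> FAULT, evict 3, frames=[1,4] (faults so far: 3)
  step 4: ref 2 -> FAULT, evict 4, frames=[1,2] (faults so far: 4)
  step 5: ref 1 -> HIT, frames=[1,2] (faults so far: 4)
  step 6: ref 1 -> HIT, frames=[1,2] (faults so far: 4)
  step 7: ref 4 -> FAULT, evict 2, frames=[1,4] (faults so far: 5)
  step 8: ref 3 -> FAULT, evict 1, frames=[3,4] (faults so far: 6)
  step 9: ref 1 -> FAULT, evict 4, frames=[3,1] (faults so far: 7)
  LRU total faults: 7
--- Optimal ---
  step 0: ref 3 -> FAULT, frames=[3,-] (faults so far: 1)
  step 1: ref 4 -> FAULT, frames=[3,4] (faults so far: 2)
  step 2: ref 4 -> HIT, frames=[3,4] (faults so far: 2)
  step 3: ref 1 -> FAULT, evict 3, frames=[1,4] (faults so far: 3)
  step 4: ref 2 -> FAULT, evict 4, frames=[1,2] (faults so far: 4)
  step 5: ref 1 -> HIT, frames=[1,2] (faults so far: 4)
  step 6: ref 1 -> HIT, frames=[1,2] (faults so far: 4)
  step 7: ref 4 -> FAULT, evict 2, frames=[1,4] (faults so far: 5)
  step 8: ref 3 -> FAULT, evict 4, frames=[1,3] (faults so far: 6)
  step 9: ref 1 -> HIT, frames=[1,3] (faults so far: 6)
  Optimal total faults: 6

Answer: 7 7 6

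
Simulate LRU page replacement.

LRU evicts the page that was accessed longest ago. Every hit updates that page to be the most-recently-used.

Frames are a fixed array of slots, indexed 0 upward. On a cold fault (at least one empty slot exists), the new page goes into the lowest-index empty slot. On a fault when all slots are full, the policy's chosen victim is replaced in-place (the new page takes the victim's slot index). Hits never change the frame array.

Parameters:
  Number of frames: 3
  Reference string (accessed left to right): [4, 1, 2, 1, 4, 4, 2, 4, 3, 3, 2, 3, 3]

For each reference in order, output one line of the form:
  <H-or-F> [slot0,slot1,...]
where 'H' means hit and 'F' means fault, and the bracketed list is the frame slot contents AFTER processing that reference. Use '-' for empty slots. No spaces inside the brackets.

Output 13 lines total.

F [4,-,-]
F [4,1,-]
F [4,1,2]
H [4,1,2]
H [4,1,2]
H [4,1,2]
H [4,1,2]
H [4,1,2]
F [4,3,2]
H [4,3,2]
H [4,3,2]
H [4,3,2]
H [4,3,2]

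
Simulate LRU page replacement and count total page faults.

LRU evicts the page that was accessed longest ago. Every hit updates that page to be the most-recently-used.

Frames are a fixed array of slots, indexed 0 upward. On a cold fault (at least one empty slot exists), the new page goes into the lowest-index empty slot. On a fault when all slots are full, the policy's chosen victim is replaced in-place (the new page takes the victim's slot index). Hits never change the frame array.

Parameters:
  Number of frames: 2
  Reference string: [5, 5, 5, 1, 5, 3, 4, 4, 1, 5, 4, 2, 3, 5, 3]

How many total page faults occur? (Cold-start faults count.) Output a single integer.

Answer: 10

Derivation:
Step 0: ref 5 → FAULT, frames=[5,-]
Step 1: ref 5 → HIT, frames=[5,-]
Step 2: ref 5 → HIT, frames=[5,-]
Step 3: ref 1 → FAULT, frames=[5,1]
Step 4: ref 5 → HIT, frames=[5,1]
Step 5: ref 3 → FAULT (evict 1), frames=[5,3]
Step 6: ref 4 → FAULT (evict 5), frames=[4,3]
Step 7: ref 4 → HIT, frames=[4,3]
Step 8: ref 1 → FAULT (evict 3), frames=[4,1]
Step 9: ref 5 → FAULT (evict 4), frames=[5,1]
Step 10: ref 4 → FAULT (evict 1), frames=[5,4]
Step 11: ref 2 → FAULT (evict 5), frames=[2,4]
Step 12: ref 3 → FAULT (evict 4), frames=[2,3]
Step 13: ref 5 → FAULT (evict 2), frames=[5,3]
Step 14: ref 3 → HIT, frames=[5,3]
Total faults: 10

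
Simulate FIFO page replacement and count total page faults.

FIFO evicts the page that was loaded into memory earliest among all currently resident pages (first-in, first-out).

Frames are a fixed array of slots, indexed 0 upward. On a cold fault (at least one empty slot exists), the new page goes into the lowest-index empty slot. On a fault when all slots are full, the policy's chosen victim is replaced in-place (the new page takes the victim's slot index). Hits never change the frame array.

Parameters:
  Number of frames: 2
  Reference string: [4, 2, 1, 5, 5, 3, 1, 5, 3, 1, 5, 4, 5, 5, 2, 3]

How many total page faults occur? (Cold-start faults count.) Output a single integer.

Step 0: ref 4 → FAULT, frames=[4,-]
Step 1: ref 2 → FAULT, frames=[4,2]
Step 2: ref 1 → FAULT (evict 4), frames=[1,2]
Step 3: ref 5 → FAULT (evict 2), frames=[1,5]
Step 4: ref 5 → HIT, frames=[1,5]
Step 5: ref 3 → FAULT (evict 1), frames=[3,5]
Step 6: ref 1 → FAULT (evict 5), frames=[3,1]
Step 7: ref 5 → FAULT (evict 3), frames=[5,1]
Step 8: ref 3 → FAULT (evict 1), frames=[5,3]
Step 9: ref 1 → FAULT (evict 5), frames=[1,3]
Step 10: ref 5 → FAULT (evict 3), frames=[1,5]
Step 11: ref 4 → FAULT (evict 1), frames=[4,5]
Step 12: ref 5 → HIT, frames=[4,5]
Step 13: ref 5 → HIT, frames=[4,5]
Step 14: ref 2 → FAULT (evict 5), frames=[4,2]
Step 15: ref 3 → FAULT (evict 4), frames=[3,2]
Total faults: 13

Answer: 13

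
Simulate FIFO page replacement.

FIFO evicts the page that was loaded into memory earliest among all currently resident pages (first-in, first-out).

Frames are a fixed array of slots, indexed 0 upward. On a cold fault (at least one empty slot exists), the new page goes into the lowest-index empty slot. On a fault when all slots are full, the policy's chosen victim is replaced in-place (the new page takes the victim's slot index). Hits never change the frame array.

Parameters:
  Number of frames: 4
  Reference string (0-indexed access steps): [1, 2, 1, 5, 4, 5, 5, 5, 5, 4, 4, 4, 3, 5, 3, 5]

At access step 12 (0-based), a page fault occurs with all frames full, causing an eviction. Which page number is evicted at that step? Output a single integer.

Step 0: ref 1 -> FAULT, frames=[1,-,-,-]
Step 1: ref 2 -> FAULT, frames=[1,2,-,-]
Step 2: ref 1 -> HIT, frames=[1,2,-,-]
Step 3: ref 5 -> FAULT, frames=[1,2,5,-]
Step 4: ref 4 -> FAULT, frames=[1,2,5,4]
Step 5: ref 5 -> HIT, frames=[1,2,5,4]
Step 6: ref 5 -> HIT, frames=[1,2,5,4]
Step 7: ref 5 -> HIT, frames=[1,2,5,4]
Step 8: ref 5 -> HIT, frames=[1,2,5,4]
Step 9: ref 4 -> HIT, frames=[1,2,5,4]
Step 10: ref 4 -> HIT, frames=[1,2,5,4]
Step 11: ref 4 -> HIT, frames=[1,2,5,4]
Step 12: ref 3 -> FAULT, evict 1, frames=[3,2,5,4]
At step 12: evicted page 1

Answer: 1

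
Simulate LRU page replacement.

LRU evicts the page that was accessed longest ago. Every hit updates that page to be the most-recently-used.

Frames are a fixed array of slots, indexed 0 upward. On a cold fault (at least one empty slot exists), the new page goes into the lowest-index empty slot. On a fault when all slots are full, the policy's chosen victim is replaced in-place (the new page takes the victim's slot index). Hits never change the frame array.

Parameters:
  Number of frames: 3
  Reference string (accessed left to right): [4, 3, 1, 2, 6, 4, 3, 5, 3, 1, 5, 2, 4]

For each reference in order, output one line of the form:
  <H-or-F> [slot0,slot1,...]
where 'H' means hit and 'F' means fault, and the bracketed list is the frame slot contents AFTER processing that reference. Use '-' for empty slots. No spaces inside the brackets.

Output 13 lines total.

F [4,-,-]
F [4,3,-]
F [4,3,1]
F [2,3,1]
F [2,6,1]
F [2,6,4]
F [3,6,4]
F [3,5,4]
H [3,5,4]
F [3,5,1]
H [3,5,1]
F [2,5,1]
F [2,5,4]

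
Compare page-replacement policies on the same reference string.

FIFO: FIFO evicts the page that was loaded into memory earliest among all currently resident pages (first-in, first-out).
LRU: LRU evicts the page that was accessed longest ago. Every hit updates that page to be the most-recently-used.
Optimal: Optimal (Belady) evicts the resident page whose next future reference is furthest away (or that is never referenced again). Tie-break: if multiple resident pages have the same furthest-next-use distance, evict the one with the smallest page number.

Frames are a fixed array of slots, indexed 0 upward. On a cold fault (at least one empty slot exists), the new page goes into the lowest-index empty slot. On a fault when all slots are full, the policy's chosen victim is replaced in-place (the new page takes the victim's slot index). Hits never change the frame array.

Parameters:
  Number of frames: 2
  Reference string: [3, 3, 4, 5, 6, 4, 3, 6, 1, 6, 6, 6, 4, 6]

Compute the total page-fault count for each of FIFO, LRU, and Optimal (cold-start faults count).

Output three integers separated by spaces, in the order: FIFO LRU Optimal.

Answer: 10 9 7

Derivation:
--- FIFO ---
  step 0: ref 3 -> FAULT, frames=[3,-] (faults so far: 1)
  step 1: ref 3 -> HIT, frames=[3,-] (faults so far: 1)
  step 2: ref 4 -> FAULT, frames=[3,4] (faults so far: 2)
  step 3: ref 5 -> FAULT, evict 3, frames=[5,4] (faults so far: 3)
  step 4: ref 6 -> FAULT, evict 4, frames=[5,6] (faults so far: 4)
  step 5: ref 4 -> FAULT, evict 5, frames=[4,6] (faults so far: 5)
  step 6: ref 3 -> FAULT, evict 6, frames=[4,3] (faults so far: 6)
  step 7: ref 6 -> FAULT, evict 4, frames=[6,3] (faults so far: 7)
  step 8: ref 1 -> FAULT, evict 3, frames=[6,1] (faults so far: 8)
  step 9: ref 6 -> HIT, frames=[6,1] (faults so far: 8)
  step 10: ref 6 -> HIT, frames=[6,1] (faults so far: 8)
  step 11: ref 6 -> HIT, frames=[6,1] (faults so far: 8)
  step 12: ref 4 -> FAULT, evict 6, frames=[4,1] (faults so far: 9)
  step 13: ref 6 -> FAULT, evict 1, frames=[4,6] (faults so far: 10)
  FIFO total faults: 10
--- LRU ---
  step 0: ref 3 -> FAULT, frames=[3,-] (faults so far: 1)
  step 1: ref 3 -> HIT, frames=[3,-] (faults so far: 1)
  step 2: ref 4 -> FAULT, frames=[3,4] (faults so far: 2)
  step 3: ref 5 -> FAULT, evict 3, frames=[5,4] (faults so far: 3)
  step 4: ref 6 -> FAULT, evict 4, frames=[5,6] (faults so far: 4)
  step 5: ref 4 -> FAULT, evict 5, frames=[4,6] (faults so far: 5)
  step 6: ref 3 -> FAULT, evict 6, frames=[4,3] (faults so far: 6)
  step 7: ref 6 -> FAULT, evict 4, frames=[6,3] (faults so far: 7)
  step 8: ref 1 -> FAULT, evict 3, frames=[6,1] (faults so far: 8)
  step 9: ref 6 -> HIT, frames=[6,1] (faults so far: 8)
  step 10: ref 6 -> HIT, frames=[6,1] (faults so far: 8)
  step 11: ref 6 -> HIT, frames=[6,1] (faults so far: 8)
  step 12: ref 4 -> FAULT, evict 1, frames=[6,4] (faults so far: 9)
  step 13: ref 6 -> HIT, frames=[6,4] (faults so far: 9)
  LRU total faults: 9
--- Optimal ---
  step 0: ref 3 -> FAULT, frames=[3,-] (faults so far: 1)
  step 1: ref 3 -> HIT, frames=[3,-] (faults so far: 1)
  step 2: ref 4 -> FAULT, frames=[3,4] (faults so far: 2)
  step 3: ref 5 -> FAULT, evict 3, frames=[5,4] (faults so far: 3)
  step 4: ref 6 -> FAULT, evict 5, frames=[6,4] (faults so far: 4)
  step 5: ref 4 -> HIT, frames=[6,4] (faults so far: 4)
  step 6: ref 3 -> FAULT, evict 4, frames=[6,3] (faults so far: 5)
  step 7: ref 6 -> HIT, frames=[6,3] (faults so far: 5)
  step 8: ref 1 -> FAULT, evict 3, frames=[6,1] (faults so far: 6)
  step 9: ref 6 -> HIT, frames=[6,1] (faults so far: 6)
  step 10: ref 6 -> HIT, frames=[6,1] (faults so far: 6)
  step 11: ref 6 -> HIT, frames=[6,1] (faults so far: 6)
  step 12: ref 4 -> FAULT, evict 1, frames=[6,4] (faults so far: 7)
  step 13: ref 6 -> HIT, frames=[6,4] (faults so far: 7)
  Optimal total faults: 7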